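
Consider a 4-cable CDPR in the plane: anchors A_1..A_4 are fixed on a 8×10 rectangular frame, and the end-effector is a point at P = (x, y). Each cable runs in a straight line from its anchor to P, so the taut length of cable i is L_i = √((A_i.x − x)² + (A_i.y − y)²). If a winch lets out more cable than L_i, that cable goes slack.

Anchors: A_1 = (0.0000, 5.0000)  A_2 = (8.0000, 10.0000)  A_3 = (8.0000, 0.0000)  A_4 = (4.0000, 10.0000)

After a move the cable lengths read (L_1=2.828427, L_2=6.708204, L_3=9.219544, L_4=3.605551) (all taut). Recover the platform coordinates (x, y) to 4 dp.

expand ‖A_i−P‖²=L_i² and subtract eq 1 (k_i ≔ ‖A_i‖²−L_i²)
k_1 = 0.0000+25.0000−8.0000 = 17.0000
eq1−eq2 → [-16.0000  -10.0000]·P = -102.0000
eq1−eq3 → [-16.0000  10.0000]·P = 38.0000
eq1−eq4 → [-8.0000  -10.0000]·P = -86.0000
2×2 solve → P = (2.0000, 7.0000)
check cable 4: ‖A_4−P‖² = 13.0000 ≈ L_4² = 13.0000 ✓

(2.0000, 7.0000)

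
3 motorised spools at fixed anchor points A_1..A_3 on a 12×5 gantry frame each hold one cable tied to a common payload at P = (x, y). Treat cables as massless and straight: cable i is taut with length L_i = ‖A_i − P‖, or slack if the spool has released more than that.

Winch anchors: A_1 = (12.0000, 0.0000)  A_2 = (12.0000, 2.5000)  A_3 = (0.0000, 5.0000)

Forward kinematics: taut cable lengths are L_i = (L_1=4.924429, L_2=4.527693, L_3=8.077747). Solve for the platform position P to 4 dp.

expand ‖A_i−P‖²=L_i² and subtract eq 1 (k_i ≔ ‖A_i‖²−L_i²)
k_1 = 144.0000+0.0000−24.2500 = 119.7500
eq1−eq2 → [0.0000  -5.0000]·P = -10.0000
eq1−eq3 → [24.0000  -10.0000]·P = 160.0000
2×2 solve → P = (7.5000, 2.0000)

(7.5000, 2.0000)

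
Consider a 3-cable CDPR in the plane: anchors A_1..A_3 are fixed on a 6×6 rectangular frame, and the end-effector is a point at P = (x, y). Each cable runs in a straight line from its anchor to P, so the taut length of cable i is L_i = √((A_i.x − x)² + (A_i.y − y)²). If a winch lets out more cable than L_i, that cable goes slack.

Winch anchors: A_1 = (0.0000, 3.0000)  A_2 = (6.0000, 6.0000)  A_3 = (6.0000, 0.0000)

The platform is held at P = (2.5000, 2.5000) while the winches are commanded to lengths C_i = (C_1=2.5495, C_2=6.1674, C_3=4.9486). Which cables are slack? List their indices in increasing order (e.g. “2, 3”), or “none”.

i=1: geometric 2.5495 vs commanded 2.5495 ⇒ taut
i=2: geometric 4.9497 vs commanded 6.1674 ⇒ slack
i=3: geometric 4.3012 vs commanded 4.9486 ⇒ slack

2, 3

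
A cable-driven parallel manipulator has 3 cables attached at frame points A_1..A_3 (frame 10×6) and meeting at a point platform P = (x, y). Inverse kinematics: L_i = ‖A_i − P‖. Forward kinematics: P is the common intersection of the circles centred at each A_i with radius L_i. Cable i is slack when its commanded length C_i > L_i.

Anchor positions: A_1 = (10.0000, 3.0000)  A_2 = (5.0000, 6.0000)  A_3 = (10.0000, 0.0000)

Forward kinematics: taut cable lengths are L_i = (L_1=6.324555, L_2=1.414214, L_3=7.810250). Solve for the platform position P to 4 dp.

each cable: (A_i−P)·(A_i−P) = L_i²; let k_i = ‖A_i‖²−L_i²
k_1 = 100.0000+9.0000−40.0000 = 69.0000
row 1: 10.0000x − 6.0000y = 10.0000  (k_2=59.0000)
row 2: 0.0000x + 6.0000y = 30.0000  (k_3=39.0000)
Cramer on rows 1–2 → x = 4.0000, y = 5.0000

(4.0000, 5.0000)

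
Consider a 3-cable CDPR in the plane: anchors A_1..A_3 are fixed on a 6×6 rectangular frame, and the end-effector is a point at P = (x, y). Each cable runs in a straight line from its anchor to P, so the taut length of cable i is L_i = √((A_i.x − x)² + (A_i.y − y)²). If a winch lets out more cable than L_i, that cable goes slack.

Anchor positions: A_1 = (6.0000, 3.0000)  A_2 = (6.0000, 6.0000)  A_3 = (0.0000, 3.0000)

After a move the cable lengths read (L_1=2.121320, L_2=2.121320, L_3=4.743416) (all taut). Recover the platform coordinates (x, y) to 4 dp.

expand ‖A_i−P‖²=L_i² and subtract eq 1 (q_i ≔ ‖A_i‖²−L_i²)
q_1 = 36.0000+9.0000−4.5000 = 40.5000
eq1−eq2 → [0.0000  -6.0000]·P = -27.0000
eq1−eq3 → [12.0000  0.0000]·P = 54.0000
2×2 solve → P = (4.5000, 4.5000)

(4.5000, 4.5000)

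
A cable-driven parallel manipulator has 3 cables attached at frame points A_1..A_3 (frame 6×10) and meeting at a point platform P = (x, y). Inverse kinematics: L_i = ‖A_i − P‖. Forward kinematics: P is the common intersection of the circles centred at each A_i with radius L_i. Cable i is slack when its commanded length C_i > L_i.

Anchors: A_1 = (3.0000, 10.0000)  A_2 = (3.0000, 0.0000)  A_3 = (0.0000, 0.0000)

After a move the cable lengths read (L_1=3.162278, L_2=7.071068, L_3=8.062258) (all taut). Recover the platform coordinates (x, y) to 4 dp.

expand ‖A_i−P‖²=L_i² and subtract eq 1 (c_i ≔ ‖A_i‖²−L_i²)
c_1 = 9.0000+100.0000−10.0000 = 99.0000
eq1−eq2 → [0.0000  20.0000]·P = 140.0000
eq1−eq3 → [6.0000  20.0000]·P = 164.0000
2×2 solve → P = (4.0000, 7.0000)

(4.0000, 7.0000)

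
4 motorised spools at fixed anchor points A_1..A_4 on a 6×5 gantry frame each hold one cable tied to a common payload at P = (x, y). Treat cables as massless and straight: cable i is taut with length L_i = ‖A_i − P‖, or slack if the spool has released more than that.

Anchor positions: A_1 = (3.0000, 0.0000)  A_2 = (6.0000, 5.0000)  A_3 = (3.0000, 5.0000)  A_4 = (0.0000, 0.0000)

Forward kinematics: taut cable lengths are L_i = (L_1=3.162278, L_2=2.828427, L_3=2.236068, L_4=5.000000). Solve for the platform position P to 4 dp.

(4.0000, 3.0000)

circle eqns → linear via eq_j − eq_1; set k_j = A_j·A_j − L_j²
k_1 = 9.0000+0.0000−10.0000 = -1.0000
-6.0000·x − 10.0000·y = k_1−k_2 = -54.0000
0.0000·x − 10.0000·y = k_1−k_3 = -30.0000
6.0000·x + 0.0000·y = k_1−k_4 = 24.0000
solve first two rows → x=4.0000, y=3.0000
check cable 4: ‖A_4−P‖² = 25.0000 ≈ L_4² = 25.0000 ✓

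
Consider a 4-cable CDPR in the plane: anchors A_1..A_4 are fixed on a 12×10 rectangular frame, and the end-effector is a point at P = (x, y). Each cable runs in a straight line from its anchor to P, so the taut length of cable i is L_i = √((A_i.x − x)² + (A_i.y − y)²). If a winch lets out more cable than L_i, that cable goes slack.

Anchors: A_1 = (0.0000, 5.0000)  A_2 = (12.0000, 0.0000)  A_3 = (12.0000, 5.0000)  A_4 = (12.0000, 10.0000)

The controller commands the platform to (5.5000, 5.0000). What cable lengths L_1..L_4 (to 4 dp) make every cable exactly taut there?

(5.5000, 8.2006, 6.5000, 8.2006)

L_1 = √((0.0000−5.5000)² + (5.0000−5.0000)²) = 5.5000
L_2 = √((12.0000−5.5000)² + (0.0000−5.0000)²) = 8.2006
L_3 = √((12.0000−5.5000)² + (5.0000−5.0000)²) = 6.5000
L_4 = √((12.0000−5.5000)² + (10.0000−5.0000)²) = 8.2006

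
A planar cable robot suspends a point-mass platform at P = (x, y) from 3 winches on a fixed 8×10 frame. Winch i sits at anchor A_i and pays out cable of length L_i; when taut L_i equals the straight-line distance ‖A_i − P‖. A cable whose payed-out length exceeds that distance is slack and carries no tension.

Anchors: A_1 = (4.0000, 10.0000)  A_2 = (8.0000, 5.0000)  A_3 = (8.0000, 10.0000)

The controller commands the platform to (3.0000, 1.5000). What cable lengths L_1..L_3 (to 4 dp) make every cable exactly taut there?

(8.5586, 6.1033, 9.8615)

L_1 = √((4.0000−3.0000)² + (10.0000−1.5000)²) = 8.5586
L_2 = √((8.0000−3.0000)² + (5.0000−1.5000)²) = 6.1033
L_3 = √((8.0000−3.0000)² + (10.0000−1.5000)²) = 9.8615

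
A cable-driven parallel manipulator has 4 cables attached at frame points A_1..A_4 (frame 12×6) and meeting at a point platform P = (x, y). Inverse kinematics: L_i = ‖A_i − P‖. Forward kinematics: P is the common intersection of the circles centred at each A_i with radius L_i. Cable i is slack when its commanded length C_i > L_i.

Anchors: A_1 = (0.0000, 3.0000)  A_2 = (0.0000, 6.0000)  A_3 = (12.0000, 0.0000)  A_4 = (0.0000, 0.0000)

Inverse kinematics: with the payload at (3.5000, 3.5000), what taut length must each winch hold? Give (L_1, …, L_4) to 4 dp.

L_1 = √((0.0000−3.5000)² + (3.0000−3.5000)²) = 3.5355
L_2 = √((0.0000−3.5000)² + (6.0000−3.5000)²) = 4.3012
L_3 = √((12.0000−3.5000)² + (0.0000−3.5000)²) = 9.1924
L_4 = √((0.0000−3.5000)² + (0.0000−3.5000)²) = 4.9497

(3.5355, 4.3012, 9.1924, 4.9497)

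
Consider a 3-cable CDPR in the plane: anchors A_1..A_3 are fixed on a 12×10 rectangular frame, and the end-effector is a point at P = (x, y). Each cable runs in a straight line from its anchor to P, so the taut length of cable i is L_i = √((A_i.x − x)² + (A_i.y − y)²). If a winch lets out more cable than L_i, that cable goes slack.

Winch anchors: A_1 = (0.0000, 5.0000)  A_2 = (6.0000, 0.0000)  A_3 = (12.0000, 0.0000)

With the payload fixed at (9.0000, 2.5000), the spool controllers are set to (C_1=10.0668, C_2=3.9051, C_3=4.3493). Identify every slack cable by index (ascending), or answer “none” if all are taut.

cable 1: √((-9.0000)²+(2.5000)²)=9.3408, C_1=10.0668: slack
cable 2: √((-3.0000)²+(-2.5000)²)=3.9051, C_2=3.9051: taut
cable 3: √((3.0000)²+(-2.5000)²)=3.9051, C_3=4.3493: slack

1, 3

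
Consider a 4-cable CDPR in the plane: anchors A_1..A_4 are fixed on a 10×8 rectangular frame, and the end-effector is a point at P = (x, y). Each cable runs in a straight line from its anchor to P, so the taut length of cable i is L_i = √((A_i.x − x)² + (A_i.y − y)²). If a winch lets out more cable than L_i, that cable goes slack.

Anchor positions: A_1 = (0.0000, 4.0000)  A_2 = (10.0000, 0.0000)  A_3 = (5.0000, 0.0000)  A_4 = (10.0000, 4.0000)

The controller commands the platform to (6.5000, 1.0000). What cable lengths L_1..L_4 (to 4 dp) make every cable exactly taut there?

cable 1: Δx=-6.5000, Δy=3.0000; L_1 = √(Δx²+Δy²) = 7.1589
cable 2: Δx=3.5000, Δy=-1.0000; L_2 = √(Δx²+Δy²) = 3.6401
cable 3: Δx=-1.5000, Δy=-1.0000; L_3 = √(Δx²+Δy²) = 1.8028
cable 4: Δx=3.5000, Δy=3.0000; L_4 = √(Δx²+Δy²) = 4.6098

(7.1589, 3.6401, 1.8028, 4.6098)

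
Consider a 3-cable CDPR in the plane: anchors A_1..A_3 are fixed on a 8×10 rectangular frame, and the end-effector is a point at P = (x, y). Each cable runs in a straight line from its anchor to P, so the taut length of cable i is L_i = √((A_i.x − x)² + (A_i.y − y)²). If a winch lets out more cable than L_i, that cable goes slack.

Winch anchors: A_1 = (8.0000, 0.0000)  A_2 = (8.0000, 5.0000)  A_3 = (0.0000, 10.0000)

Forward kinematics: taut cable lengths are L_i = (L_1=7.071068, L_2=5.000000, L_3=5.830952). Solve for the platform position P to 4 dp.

(3.0000, 5.0000)

circle eqns → linear via eq_j − eq_1; set q_j = A_j·A_j − L_j²
q_1 = 64.0000+0.0000−50.0000 = 14.0000
0.0000·x − 10.0000·y = q_1−q_2 = -50.0000
16.0000·x − 20.0000·y = q_1−q_3 = -52.0000
solve first two rows → x=3.0000, y=5.0000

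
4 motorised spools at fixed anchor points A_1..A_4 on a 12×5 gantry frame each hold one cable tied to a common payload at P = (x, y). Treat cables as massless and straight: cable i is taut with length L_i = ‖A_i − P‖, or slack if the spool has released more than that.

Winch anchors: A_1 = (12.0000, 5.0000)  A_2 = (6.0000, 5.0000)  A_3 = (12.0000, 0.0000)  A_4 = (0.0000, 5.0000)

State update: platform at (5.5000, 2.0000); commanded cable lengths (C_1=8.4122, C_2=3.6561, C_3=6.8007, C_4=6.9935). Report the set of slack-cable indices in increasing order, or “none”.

1, 2, 4

cable 1: √((6.5000)²+(3.0000)²)=7.1589, C_1=8.4122: slack
cable 2: √((0.5000)²+(3.0000)²)=3.0414, C_2=3.6561: slack
cable 3: √((6.5000)²+(-2.0000)²)=6.8007, C_3=6.8007: taut
cable 4: √((-5.5000)²+(3.0000)²)=6.2650, C_4=6.9935: slack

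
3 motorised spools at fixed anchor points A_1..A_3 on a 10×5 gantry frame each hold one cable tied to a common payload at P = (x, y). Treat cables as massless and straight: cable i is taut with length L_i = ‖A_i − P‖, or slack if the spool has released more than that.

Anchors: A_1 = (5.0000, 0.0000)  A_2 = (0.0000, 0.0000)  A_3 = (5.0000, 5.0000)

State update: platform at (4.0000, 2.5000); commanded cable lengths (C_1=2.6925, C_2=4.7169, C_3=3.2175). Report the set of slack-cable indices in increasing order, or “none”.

cable 1: L_1 = ‖A_1−P‖ = 2.6926;  C_1 = 2.6925 → taut
cable 2: L_2 = ‖A_2−P‖ = 4.7170;  C_2 = 4.7169 → taut
cable 3: L_3 = ‖A_3−P‖ = 2.6926;  C_3 = 3.2175 → slack

3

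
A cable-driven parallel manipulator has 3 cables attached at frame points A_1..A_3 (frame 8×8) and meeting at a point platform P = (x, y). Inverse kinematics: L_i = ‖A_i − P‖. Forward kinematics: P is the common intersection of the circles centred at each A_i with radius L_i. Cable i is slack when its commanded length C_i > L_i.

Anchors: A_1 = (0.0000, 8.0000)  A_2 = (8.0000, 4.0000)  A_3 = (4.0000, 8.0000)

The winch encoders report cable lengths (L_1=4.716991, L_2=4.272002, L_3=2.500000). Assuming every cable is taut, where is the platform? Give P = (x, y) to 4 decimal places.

circle eqns → linear via eq_j − eq_1; set c_j = A_j·A_j − L_j²
c_1 = 0.0000+64.0000−22.2500 = 41.7500
-16.0000·x + 8.0000·y = c_1−c_2 = -20.0000
-8.0000·x + 0.0000·y = c_1−c_3 = -32.0000
solve first two rows → x=4.0000, y=5.5000

(4.0000, 5.5000)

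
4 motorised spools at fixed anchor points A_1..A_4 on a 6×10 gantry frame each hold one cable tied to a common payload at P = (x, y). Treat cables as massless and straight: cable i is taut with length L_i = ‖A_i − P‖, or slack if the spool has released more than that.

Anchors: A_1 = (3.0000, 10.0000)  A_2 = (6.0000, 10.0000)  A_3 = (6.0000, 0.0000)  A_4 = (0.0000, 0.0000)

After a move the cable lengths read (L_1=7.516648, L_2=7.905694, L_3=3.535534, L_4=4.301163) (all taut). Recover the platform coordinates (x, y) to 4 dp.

each cable: (A_i−P)·(A_i−P) = L_i²; let c_i = ‖A_i‖²−L_i²
c_1 = 9.0000+100.0000−56.5000 = 52.5000
row 1: -6.0000x + 0.0000y = -21.0000  (c_2=73.5000)
row 2: -6.0000x + 20.0000y = 29.0000  (c_3=23.5000)
row 3: 6.0000x + 20.0000y = 71.0000  (c_4=-18.5000)
Cramer on rows 1–2 → x = 3.5000, y = 2.5000
check cable 4: ‖A_4−P‖² = 18.5000 ≈ L_4² = 18.5000 ✓

(3.5000, 2.5000)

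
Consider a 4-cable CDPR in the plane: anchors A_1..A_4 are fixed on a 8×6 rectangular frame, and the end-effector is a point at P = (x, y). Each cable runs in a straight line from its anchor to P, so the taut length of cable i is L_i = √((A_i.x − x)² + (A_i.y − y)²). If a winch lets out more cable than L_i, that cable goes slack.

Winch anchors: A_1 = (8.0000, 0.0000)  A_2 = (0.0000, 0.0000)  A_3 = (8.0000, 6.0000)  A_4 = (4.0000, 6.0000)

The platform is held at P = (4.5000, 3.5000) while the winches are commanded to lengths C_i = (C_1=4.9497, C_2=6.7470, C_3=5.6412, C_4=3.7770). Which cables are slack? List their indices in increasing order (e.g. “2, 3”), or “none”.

cable 1: L_1 = ‖A_1−P‖ = 4.9497;  C_1 = 4.9497 → taut
cable 2: L_2 = ‖A_2−P‖ = 5.7009;  C_2 = 6.7470 → slack
cable 3: L_3 = ‖A_3−P‖ = 4.3012;  C_3 = 5.6412 → slack
cable 4: L_4 = ‖A_4−P‖ = 2.5495;  C_4 = 3.7770 → slack

2, 3, 4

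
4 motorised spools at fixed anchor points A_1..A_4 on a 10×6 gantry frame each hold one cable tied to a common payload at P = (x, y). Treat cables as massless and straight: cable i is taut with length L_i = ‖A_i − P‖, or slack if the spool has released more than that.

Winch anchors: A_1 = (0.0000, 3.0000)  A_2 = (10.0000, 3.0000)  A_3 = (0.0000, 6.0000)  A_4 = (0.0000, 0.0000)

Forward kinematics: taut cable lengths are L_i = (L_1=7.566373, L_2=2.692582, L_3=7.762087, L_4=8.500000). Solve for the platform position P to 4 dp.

each cable: (A_i−P)·(A_i−P) = L_i²; let k_i = ‖A_i‖²−L_i²
k_1 = 0.0000+9.0000−57.2500 = -48.2500
row 1: -20.0000x + 0.0000y = -150.0000  (k_2=101.7500)
row 2: 0.0000x − 6.0000y = -24.0000  (k_3=-24.2500)
row 3: 0.0000x + 6.0000y = 24.0000  (k_4=-72.2500)
Cramer on rows 1–2 → x = 7.5000, y = 4.0000
check cable 4: ‖A_4−P‖² = 72.2500 ≈ L_4² = 72.2500 ✓

(7.5000, 4.0000)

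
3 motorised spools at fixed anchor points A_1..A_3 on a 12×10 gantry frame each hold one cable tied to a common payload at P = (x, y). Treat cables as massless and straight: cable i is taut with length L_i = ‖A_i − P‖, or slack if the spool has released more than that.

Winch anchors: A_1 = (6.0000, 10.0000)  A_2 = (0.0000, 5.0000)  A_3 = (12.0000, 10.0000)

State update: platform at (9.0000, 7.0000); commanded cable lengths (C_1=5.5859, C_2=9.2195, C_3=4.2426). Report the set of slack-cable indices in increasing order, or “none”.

cable 1: L_1 = ‖A_1−P‖ = 4.2426;  C_1 = 5.5859 → slack
cable 2: L_2 = ‖A_2−P‖ = 9.2195;  C_2 = 9.2195 → taut
cable 3: L_3 = ‖A_3−P‖ = 4.2426;  C_3 = 4.2426 → taut

1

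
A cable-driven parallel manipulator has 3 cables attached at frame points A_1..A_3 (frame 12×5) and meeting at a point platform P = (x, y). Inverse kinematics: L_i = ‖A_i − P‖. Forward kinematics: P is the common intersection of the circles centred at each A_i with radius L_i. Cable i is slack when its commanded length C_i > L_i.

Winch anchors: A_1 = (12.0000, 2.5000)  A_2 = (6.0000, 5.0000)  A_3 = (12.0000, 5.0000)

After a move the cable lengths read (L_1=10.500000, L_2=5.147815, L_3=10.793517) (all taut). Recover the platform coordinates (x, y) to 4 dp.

circle eqns → linear via eq_j − eq_1; set c_j = A_j·A_j − L_j²
c_1 = 144.0000+6.2500−110.2500 = 40.0000
12.0000·x − 5.0000·y = c_1−c_2 = 5.5000
0.0000·x − 5.0000·y = c_1−c_3 = -12.5000
solve first two rows → x=1.5000, y=2.5000

(1.5000, 2.5000)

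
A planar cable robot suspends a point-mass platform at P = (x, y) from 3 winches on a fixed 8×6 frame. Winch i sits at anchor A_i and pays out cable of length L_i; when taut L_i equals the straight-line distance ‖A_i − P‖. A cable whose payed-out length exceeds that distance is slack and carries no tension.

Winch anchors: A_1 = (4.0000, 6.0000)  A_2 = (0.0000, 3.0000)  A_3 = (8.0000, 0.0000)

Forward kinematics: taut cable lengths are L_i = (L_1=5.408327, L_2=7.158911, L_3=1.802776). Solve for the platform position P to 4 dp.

expand ‖A_i−P‖²=L_i² and subtract eq 1 (q_i ≔ ‖A_i‖²−L_i²)
q_1 = 16.0000+36.0000−29.2500 = 22.7500
eq1−eq2 → [8.0000  6.0000]·P = 65.0000
eq1−eq3 → [-8.0000  12.0000]·P = -38.0000
2×2 solve → P = (7.0000, 1.5000)

(7.0000, 1.5000)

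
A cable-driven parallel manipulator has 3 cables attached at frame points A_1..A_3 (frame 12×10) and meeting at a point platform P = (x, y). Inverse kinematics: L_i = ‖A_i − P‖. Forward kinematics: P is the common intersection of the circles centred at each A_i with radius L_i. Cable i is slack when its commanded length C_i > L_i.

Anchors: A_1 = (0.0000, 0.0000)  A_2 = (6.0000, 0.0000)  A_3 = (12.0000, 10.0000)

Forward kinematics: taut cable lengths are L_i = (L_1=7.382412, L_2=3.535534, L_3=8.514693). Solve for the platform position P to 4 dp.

circle eqns → linear via eq_j − eq_1; set k_j = A_j·A_j − L_j²
k_1 = 0.0000+0.0000−54.5000 = -54.5000
-12.0000·x + 0.0000·y = k_1−k_2 = -78.0000
-24.0000·x − 20.0000·y = k_1−k_3 = -226.0000
solve first two rows → x=6.5000, y=3.5000

(6.5000, 3.5000)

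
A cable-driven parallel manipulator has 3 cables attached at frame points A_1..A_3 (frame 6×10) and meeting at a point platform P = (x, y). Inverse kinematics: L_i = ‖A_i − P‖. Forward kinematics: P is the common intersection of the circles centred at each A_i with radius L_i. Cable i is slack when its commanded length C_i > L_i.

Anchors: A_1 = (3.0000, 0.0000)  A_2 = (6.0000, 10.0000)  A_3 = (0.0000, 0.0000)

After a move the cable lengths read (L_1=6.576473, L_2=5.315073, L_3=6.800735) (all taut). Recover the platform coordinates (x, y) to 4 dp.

expand ‖A_i−P‖²=L_i² and subtract eq 1 (k_i ≔ ‖A_i‖²−L_i²)
k_1 = 9.0000+0.0000−43.2500 = -34.2500
eq1−eq2 → [-6.0000  -20.0000]·P = -142.0000
eq1−eq3 → [6.0000  0.0000]·P = 12.0000
2×2 solve → P = (2.0000, 6.5000)

(2.0000, 6.5000)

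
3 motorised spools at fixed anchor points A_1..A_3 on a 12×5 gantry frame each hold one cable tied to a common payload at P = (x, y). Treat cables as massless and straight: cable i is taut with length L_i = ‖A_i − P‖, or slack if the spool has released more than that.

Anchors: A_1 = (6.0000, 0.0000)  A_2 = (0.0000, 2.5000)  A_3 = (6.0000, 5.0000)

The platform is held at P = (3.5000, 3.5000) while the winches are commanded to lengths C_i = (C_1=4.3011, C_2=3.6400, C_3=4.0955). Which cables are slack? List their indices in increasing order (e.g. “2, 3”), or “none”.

3

cable 1: √((2.5000)²+(-3.5000)²)=4.3012, C_1=4.3011: taut
cable 2: √((-3.5000)²+(-1.0000)²)=3.6401, C_2=3.6400: taut
cable 3: √((2.5000)²+(1.5000)²)=2.9155, C_3=4.0955: slack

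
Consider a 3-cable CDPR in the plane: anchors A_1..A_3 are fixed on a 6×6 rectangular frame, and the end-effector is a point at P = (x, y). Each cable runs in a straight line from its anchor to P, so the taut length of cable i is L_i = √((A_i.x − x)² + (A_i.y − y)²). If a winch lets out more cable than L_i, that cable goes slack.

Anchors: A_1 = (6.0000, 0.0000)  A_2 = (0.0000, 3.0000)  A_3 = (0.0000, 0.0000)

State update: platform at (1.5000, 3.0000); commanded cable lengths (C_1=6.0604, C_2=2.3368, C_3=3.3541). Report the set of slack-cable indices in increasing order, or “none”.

cable 1: L_1 = ‖A_1−P‖ = 5.4083;  C_1 = 6.0604 → slack
cable 2: L_2 = ‖A_2−P‖ = 1.5000;  C_2 = 2.3368 → slack
cable 3: L_3 = ‖A_3−P‖ = 3.3541;  C_3 = 3.3541 → taut

1, 2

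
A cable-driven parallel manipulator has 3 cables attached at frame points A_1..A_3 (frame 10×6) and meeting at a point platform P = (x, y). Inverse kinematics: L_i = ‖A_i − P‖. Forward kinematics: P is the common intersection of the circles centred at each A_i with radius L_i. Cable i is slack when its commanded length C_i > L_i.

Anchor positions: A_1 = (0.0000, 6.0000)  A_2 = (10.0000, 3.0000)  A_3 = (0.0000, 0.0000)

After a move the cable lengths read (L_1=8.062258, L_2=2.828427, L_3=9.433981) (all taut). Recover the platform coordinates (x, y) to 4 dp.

(8.0000, 5.0000)

expand ‖A_i−P‖²=L_i² and subtract eq 1 (q_i ≔ ‖A_i‖²−L_i²)
q_1 = 0.0000+36.0000−65.0000 = -29.0000
eq1−eq2 → [-20.0000  6.0000]·P = -130.0000
eq1−eq3 → [0.0000  12.0000]·P = 60.0000
2×2 solve → P = (8.0000, 5.0000)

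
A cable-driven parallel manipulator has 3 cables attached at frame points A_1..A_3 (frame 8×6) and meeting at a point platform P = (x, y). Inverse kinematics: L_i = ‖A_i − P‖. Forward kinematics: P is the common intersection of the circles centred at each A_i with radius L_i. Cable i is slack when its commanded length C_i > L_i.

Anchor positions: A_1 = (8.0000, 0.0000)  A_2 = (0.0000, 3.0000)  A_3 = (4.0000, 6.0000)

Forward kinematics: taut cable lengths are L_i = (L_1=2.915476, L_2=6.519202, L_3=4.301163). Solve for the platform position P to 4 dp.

circle eqns → linear via eq_j − eq_1; set c_j = A_j·A_j − L_j²
c_1 = 64.0000+0.0000−8.5000 = 55.5000
16.0000·x − 6.0000·y = c_1−c_2 = 89.0000
8.0000·x − 12.0000·y = c_1−c_3 = 22.0000
solve first two rows → x=6.5000, y=2.5000

(6.5000, 2.5000)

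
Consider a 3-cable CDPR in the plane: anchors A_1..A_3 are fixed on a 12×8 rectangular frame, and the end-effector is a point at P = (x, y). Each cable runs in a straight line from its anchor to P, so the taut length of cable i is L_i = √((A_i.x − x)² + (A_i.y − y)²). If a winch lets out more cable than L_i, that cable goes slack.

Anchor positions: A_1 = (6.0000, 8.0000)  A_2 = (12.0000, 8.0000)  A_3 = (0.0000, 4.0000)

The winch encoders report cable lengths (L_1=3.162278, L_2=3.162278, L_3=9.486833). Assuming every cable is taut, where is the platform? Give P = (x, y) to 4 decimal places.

each cable: (A_i−P)·(A_i−P) = L_i²; let q_i = ‖A_i‖²−L_i²
q_1 = 36.0000+64.0000−10.0000 = 90.0000
row 1: -12.0000x + 0.0000y = -108.0000  (q_2=198.0000)
row 2: 12.0000x + 8.0000y = 164.0000  (q_3=-74.0000)
Cramer on rows 1–2 → x = 9.0000, y = 7.0000

(9.0000, 7.0000)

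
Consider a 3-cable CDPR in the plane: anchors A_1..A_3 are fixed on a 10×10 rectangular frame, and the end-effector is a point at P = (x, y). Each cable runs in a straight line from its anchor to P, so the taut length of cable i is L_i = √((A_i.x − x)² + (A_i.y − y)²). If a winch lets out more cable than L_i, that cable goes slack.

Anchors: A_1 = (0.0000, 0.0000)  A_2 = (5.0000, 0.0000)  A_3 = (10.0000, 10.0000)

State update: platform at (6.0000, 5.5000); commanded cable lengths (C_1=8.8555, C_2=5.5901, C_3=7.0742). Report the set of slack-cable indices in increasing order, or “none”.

cable 1: L_1 = ‖A_1−P‖ = 8.1394;  C_1 = 8.8555 → slack
cable 2: L_2 = ‖A_2−P‖ = 5.5902;  C_2 = 5.5901 → taut
cable 3: L_3 = ‖A_3−P‖ = 6.0208;  C_3 = 7.0742 → slack

1, 3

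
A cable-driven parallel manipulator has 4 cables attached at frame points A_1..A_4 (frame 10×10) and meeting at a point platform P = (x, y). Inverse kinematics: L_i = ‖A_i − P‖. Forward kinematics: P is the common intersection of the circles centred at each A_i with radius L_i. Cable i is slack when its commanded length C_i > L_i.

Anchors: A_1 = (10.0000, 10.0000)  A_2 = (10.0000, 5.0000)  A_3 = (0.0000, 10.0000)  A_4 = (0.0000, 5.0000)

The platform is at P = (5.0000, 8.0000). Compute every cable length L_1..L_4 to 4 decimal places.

L_1: Δ = A_1−P = (5.0000, 2.0000) → ‖Δ‖ = √29.0000 = 5.3852
L_2: Δ = A_2−P = (5.0000, -3.0000) → ‖Δ‖ = √34.0000 = 5.8310
L_3: Δ = A_3−P = (-5.0000, 2.0000) → ‖Δ‖ = √29.0000 = 5.3852
L_4: Δ = A_4−P = (-5.0000, -3.0000) → ‖Δ‖ = √34.0000 = 5.8310

(5.3852, 5.8310, 5.3852, 5.8310)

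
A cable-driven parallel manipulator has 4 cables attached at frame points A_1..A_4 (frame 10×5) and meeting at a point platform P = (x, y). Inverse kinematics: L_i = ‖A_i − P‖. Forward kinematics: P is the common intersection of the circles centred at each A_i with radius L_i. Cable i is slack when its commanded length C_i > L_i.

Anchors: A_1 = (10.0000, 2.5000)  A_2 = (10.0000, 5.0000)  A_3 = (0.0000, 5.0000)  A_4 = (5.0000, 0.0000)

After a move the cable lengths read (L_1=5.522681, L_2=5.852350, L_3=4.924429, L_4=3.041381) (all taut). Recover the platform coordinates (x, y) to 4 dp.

expand ‖A_i−P‖²=L_i² and subtract eq 1 (q_i ≔ ‖A_i‖²−L_i²)
q_1 = 100.0000+6.2500−30.5000 = 75.7500
eq1−eq2 → [0.0000  -5.0000]·P = -15.0000
eq1−eq3 → [20.0000  -5.0000]·P = 75.0000
eq1−eq4 → [10.0000  5.0000]·P = 60.0000
2×2 solve → P = (4.5000, 3.0000)
check cable 4: ‖A_4−P‖² = 9.2500 ≈ L_4² = 9.2500 ✓

(4.5000, 3.0000)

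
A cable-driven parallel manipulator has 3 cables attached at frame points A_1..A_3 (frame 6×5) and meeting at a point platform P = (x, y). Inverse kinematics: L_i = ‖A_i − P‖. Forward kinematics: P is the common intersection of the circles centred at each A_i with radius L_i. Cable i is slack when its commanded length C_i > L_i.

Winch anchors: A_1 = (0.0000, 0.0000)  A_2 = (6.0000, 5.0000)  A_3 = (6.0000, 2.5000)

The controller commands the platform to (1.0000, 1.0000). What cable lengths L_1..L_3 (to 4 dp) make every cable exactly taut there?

(1.4142, 6.4031, 5.2202)

cable 1: Δx=-1.0000, Δy=-1.0000; L_1 = √(Δx²+Δy²) = 1.4142
cable 2: Δx=5.0000, Δy=4.0000; L_2 = √(Δx²+Δy²) = 6.4031
cable 3: Δx=5.0000, Δy=1.5000; L_3 = √(Δx²+Δy²) = 5.2202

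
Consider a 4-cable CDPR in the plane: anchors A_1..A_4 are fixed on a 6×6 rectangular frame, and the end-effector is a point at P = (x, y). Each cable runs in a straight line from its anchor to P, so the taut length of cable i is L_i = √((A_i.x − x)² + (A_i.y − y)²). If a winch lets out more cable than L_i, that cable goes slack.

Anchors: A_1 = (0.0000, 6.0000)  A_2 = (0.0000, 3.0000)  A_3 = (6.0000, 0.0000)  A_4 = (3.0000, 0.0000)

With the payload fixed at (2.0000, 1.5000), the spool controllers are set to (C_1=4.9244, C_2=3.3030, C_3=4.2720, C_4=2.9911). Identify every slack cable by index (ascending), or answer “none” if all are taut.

2, 4

cable 1: √((-2.0000)²+(4.5000)²)=4.9244, C_1=4.9244: taut
cable 2: √((-2.0000)²+(1.5000)²)=2.5000, C_2=3.3030: slack
cable 3: √((4.0000)²+(-1.5000)²)=4.2720, C_3=4.2720: taut
cable 4: √((1.0000)²+(-1.5000)²)=1.8028, C_4=2.9911: slack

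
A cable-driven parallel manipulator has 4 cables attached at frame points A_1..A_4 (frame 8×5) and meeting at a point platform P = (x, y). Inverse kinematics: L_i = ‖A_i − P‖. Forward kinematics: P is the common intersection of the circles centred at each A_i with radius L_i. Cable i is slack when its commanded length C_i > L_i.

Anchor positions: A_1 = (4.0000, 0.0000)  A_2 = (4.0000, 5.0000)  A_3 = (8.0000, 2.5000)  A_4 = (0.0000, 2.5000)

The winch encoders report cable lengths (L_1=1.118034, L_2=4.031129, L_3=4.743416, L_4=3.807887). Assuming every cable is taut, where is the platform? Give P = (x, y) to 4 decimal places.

(3.5000, 1.0000)

expand ‖A_i−P‖²=L_i² and subtract eq 1 (c_i ≔ ‖A_i‖²−L_i²)
c_1 = 16.0000+0.0000−1.2500 = 14.7500
eq1−eq2 → [0.0000  -10.0000]·P = -10.0000
eq1−eq3 → [-8.0000  -5.0000]·P = -33.0000
eq1−eq4 → [8.0000  -5.0000]·P = 23.0000
2×2 solve → P = (3.5000, 1.0000)
check cable 4: ‖A_4−P‖² = 14.5000 ≈ L_4² = 14.5000 ✓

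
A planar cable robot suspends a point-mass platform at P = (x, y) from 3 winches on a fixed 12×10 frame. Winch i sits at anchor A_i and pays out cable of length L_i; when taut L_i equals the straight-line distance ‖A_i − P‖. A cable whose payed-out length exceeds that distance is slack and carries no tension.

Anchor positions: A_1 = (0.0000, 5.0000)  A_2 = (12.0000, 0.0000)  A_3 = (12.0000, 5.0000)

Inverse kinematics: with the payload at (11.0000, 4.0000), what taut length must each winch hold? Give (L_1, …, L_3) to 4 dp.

L_1: Δ = A_1−P = (-11.0000, 1.0000) → ‖Δ‖ = √122.0000 = 11.0454
L_2: Δ = A_2−P = (1.0000, -4.0000) → ‖Δ‖ = √17.0000 = 4.1231
L_3: Δ = A_3−P = (1.0000, 1.0000) → ‖Δ‖ = √2.0000 = 1.4142

(11.0454, 4.1231, 1.4142)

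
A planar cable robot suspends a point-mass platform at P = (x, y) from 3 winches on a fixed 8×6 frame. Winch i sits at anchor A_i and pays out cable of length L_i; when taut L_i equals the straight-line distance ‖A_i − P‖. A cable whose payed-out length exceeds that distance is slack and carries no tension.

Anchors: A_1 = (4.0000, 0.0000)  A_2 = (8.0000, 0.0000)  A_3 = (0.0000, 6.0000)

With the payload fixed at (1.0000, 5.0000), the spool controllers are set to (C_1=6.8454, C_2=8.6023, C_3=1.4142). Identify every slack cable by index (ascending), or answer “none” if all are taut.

1

cable 1: √((3.0000)²+(-5.0000)²)=5.8310, C_1=6.8454: slack
cable 2: √((7.0000)²+(-5.0000)²)=8.6023, C_2=8.6023: taut
cable 3: √((-1.0000)²+(1.0000)²)=1.4142, C_3=1.4142: taut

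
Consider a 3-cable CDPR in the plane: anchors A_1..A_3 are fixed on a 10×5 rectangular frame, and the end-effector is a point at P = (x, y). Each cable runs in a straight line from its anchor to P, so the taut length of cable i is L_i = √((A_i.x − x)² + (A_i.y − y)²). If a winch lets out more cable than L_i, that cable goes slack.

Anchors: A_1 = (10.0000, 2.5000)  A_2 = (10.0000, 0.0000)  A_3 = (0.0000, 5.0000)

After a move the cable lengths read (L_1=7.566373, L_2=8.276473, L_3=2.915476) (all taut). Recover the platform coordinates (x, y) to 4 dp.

(2.5000, 3.5000)

expand ‖A_i−P‖²=L_i² and subtract eq 1 (q_i ≔ ‖A_i‖²−L_i²)
q_1 = 100.0000+6.2500−57.2500 = 49.0000
eq1−eq2 → [0.0000  5.0000]·P = 17.5000
eq1−eq3 → [20.0000  -5.0000]·P = 32.5000
2×2 solve → P = (2.5000, 3.5000)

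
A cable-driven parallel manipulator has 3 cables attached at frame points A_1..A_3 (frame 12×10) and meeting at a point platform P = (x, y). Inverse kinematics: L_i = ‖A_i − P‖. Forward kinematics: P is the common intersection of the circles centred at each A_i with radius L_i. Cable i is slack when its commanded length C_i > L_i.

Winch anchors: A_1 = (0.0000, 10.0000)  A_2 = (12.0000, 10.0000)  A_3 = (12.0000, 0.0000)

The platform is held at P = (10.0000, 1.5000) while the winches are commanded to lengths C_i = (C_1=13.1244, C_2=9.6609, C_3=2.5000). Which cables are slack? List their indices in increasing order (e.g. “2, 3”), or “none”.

2

i=1: geometric 13.1244 vs commanded 13.1244 ⇒ taut
i=2: geometric 8.7321 vs commanded 9.6609 ⇒ slack
i=3: geometric 2.5000 vs commanded 2.5000 ⇒ taut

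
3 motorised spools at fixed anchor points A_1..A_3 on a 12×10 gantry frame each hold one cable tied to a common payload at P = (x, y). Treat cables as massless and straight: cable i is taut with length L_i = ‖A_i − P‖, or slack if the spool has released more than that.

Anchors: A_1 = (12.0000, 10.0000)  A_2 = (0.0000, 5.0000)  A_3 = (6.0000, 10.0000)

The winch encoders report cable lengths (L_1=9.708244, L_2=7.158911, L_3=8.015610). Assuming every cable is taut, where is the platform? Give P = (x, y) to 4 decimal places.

circle eqns → linear via eq_j − eq_1; set q_j = A_j·A_j − L_j²
q_1 = 144.0000+100.0000−94.2500 = 149.7500
24.0000·x + 10.0000·y = q_1−q_2 = 176.0000
12.0000·x + 0.0000·y = q_1−q_3 = 78.0000
solve first two rows → x=6.5000, y=2.0000

(6.5000, 2.0000)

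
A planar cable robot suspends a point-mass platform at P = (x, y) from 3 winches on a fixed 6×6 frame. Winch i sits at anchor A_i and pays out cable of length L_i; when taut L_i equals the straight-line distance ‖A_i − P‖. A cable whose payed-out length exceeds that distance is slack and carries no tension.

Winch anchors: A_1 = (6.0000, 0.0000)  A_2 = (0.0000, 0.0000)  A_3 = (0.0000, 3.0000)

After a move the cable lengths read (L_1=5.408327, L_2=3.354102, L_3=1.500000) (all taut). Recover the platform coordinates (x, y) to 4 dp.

(1.5000, 3.0000)

circle eqns → linear via eq_j − eq_1; set q_j = A_j·A_j − L_j²
q_1 = 36.0000+0.0000−29.2500 = 6.7500
12.0000·x + 0.0000·y = q_1−q_2 = 18.0000
12.0000·x − 6.0000·y = q_1−q_3 = 0.0000
solve first two rows → x=1.5000, y=3.0000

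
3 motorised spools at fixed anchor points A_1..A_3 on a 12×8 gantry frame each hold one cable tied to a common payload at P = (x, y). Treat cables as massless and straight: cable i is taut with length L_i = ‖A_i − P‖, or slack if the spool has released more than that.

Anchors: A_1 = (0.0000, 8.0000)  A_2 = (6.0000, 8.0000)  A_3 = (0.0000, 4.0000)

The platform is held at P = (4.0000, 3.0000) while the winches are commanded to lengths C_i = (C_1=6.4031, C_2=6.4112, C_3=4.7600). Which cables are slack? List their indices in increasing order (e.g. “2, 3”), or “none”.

2, 3

cable 1: √((-4.0000)²+(5.0000)²)=6.4031, C_1=6.4031: taut
cable 2: √((2.0000)²+(5.0000)²)=5.3852, C_2=6.4112: slack
cable 3: √((-4.0000)²+(1.0000)²)=4.1231, C_3=4.7600: slack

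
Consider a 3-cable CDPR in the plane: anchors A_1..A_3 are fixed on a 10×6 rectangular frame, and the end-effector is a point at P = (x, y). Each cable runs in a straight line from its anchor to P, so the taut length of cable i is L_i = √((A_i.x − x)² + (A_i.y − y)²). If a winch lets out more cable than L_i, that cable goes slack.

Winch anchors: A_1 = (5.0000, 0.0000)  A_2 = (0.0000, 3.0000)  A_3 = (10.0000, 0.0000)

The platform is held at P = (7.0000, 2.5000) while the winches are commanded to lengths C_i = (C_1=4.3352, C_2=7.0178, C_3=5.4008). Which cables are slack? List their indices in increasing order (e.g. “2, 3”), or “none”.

i=1: geometric 3.2016 vs commanded 4.3352 ⇒ slack
i=2: geometric 7.0178 vs commanded 7.0178 ⇒ taut
i=3: geometric 3.9051 vs commanded 5.4008 ⇒ slack

1, 3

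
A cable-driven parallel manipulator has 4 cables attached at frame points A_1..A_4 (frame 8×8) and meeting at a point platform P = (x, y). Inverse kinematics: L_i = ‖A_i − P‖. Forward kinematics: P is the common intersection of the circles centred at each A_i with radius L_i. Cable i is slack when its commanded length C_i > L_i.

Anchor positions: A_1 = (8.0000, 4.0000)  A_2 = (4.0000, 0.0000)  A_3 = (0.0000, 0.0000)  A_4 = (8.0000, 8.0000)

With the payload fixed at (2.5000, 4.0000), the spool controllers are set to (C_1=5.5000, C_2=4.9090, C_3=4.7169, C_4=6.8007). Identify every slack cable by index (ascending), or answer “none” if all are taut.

2

i=1: geometric 5.5000 vs commanded 5.5000 ⇒ taut
i=2: geometric 4.2720 vs commanded 4.9090 ⇒ slack
i=3: geometric 4.7170 vs commanded 4.7169 ⇒ taut
i=4: geometric 6.8007 vs commanded 6.8007 ⇒ taut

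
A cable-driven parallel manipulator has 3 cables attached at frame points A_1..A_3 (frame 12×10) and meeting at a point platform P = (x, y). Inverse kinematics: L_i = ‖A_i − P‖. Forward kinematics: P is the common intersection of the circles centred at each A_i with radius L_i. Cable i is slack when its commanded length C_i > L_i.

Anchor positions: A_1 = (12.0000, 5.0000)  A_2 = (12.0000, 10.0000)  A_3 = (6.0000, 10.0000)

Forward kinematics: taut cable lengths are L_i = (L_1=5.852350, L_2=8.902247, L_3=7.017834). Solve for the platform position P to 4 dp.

(6.5000, 3.0000)

expand ‖A_i−P‖²=L_i² and subtract eq 1 (c_i ≔ ‖A_i‖²−L_i²)
c_1 = 144.0000+25.0000−34.2500 = 134.7500
eq1−eq2 → [0.0000  -10.0000]·P = -30.0000
eq1−eq3 → [12.0000  -10.0000]·P = 48.0000
2×2 solve → P = (6.5000, 3.0000)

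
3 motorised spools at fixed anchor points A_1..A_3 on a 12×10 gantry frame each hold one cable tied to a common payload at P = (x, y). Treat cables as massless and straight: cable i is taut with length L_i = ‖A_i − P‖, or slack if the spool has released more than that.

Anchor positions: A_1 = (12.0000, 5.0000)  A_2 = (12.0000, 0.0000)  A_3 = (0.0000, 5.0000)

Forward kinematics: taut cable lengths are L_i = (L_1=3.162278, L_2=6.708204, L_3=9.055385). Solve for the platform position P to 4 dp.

(9.0000, 6.0000)

expand ‖A_i−P‖²=L_i² and subtract eq 1 (k_i ≔ ‖A_i‖²−L_i²)
k_1 = 144.0000+25.0000−10.0000 = 159.0000
eq1−eq2 → [0.0000  10.0000]·P = 60.0000
eq1−eq3 → [24.0000  0.0000]·P = 216.0000
2×2 solve → P = (9.0000, 6.0000)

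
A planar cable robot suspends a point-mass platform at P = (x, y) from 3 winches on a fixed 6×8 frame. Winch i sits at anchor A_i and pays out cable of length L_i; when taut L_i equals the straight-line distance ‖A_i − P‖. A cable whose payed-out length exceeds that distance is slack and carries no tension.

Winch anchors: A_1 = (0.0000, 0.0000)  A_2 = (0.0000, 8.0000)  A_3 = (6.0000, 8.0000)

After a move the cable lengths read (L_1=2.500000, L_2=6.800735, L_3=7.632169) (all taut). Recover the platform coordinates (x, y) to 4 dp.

each cable: (A_i−P)·(A_i−P) = L_i²; let k_i = ‖A_i‖²−L_i²
k_1 = 0.0000+0.0000−6.2500 = -6.2500
row 1: 0.0000x − 16.0000y = -24.0000  (k_2=17.7500)
row 2: -12.0000x − 16.0000y = -48.0000  (k_3=41.7500)
Cramer on rows 1–2 → x = 2.0000, y = 1.5000

(2.0000, 1.5000)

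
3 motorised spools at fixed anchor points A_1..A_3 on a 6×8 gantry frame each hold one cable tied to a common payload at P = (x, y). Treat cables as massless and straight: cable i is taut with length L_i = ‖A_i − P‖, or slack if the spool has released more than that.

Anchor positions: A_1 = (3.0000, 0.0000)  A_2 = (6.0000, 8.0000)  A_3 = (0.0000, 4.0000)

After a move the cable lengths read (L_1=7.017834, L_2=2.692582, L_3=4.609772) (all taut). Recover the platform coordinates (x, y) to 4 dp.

(3.5000, 7.0000)

circle eqns → linear via eq_j − eq_1; set q_j = A_j·A_j − L_j²
q_1 = 9.0000+0.0000−49.2500 = -40.2500
-6.0000·x − 16.0000·y = q_1−q_2 = -133.0000
6.0000·x − 8.0000·y = q_1−q_3 = -35.0000
solve first two rows → x=3.5000, y=7.0000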